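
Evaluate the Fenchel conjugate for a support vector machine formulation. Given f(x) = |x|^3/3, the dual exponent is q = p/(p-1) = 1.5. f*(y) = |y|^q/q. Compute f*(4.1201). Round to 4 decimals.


The conjugate exponent q satisfies 1/p + 1/q = 1.
p = 3, so q = 3/(3 - 1) = 1.5
|y|^q = 4.1201^1.5 = 8.363
f*(4.1201) = 8.363 / 1.5 = 5.5753


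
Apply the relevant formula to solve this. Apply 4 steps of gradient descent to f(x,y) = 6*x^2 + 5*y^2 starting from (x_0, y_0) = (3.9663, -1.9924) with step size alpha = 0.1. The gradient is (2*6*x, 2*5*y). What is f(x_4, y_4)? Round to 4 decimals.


Gradient descent on f(x,y) = 6*x^2 + 5*y^2.
Starting point: (3.9663, -1.9924), alpha = 0.1
Step 1: grad_x = 2*6*3.9663 = 47.5956, grad_y = 2*5*-1.9924 = -19.924
  x_1 = 3.9663 - 0.1*47.5956 = -0.7933
  y_1 = -1.9924 - 0.1*-19.924 = 0.0
Step 2: grad_x = 2*6*-0.7933 = -9.5191, grad_y = 2*5*0.0 = 0.0
  x_2 = -0.7933 - 0.1*-9.5191 = 0.1587
  y_2 = 0.0 - 0.1*0.0 = 0.0
Step 3: grad_x = 2*6*0.1587 = 1.9038, grad_y = 2*5*0.0 = 0.0
  x_3 = 0.1587 - 0.1*1.9038 = -0.0317
  y_3 = 0.0 - 0.1*0.0 = 0.0
Step 4: grad_x = 2*6*-0.0317 = -0.3808, grad_y = 2*5*0.0 = 0.0
  x_4 = -0.0317 - 0.1*-0.3808 = 0.0063
  y_4 = 0.0 - 0.1*0.0 = 0.0
f(0.0063, 0.0) = 6*0.0063^2 + 5*0.0^2 = 0.0002


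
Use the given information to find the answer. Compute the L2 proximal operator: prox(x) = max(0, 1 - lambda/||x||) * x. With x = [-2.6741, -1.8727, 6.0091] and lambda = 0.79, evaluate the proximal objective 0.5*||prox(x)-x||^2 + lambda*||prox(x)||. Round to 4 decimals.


Step 1: Compute ||x||.
||x|| = 6.8386
Step 2: Compute scaling factor.
scale = max(0, 1 - 0.79/6.8386) = 0.8845
Step 3: prox(x) = [-2.3652, -1.6564, 5.3149]
||prox(x)|| = 6.0486
Step 4: Proximal objective.
0.5*||prox-x||^2 = 0.3121
lambda*||prox|| = 4.7784
Total = 5.0905


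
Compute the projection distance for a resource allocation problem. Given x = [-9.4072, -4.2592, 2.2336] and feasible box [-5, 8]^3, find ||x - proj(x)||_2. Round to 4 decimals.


Project each component onto [-5, 8].
clip(-9.4072) = -5.0, clip(-4.2592) = -4.2592, clip(2.2336) = 2.2336
Projection = [-5.0, -4.2592, 2.2336]
Squared diffs: [19.4234, 0.0, 0.0]
Distance = sqrt(19.4234) = 4.4072


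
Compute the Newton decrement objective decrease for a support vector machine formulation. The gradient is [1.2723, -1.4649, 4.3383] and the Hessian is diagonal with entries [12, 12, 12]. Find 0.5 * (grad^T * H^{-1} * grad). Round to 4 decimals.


Step 1: H is diagonal, so H^(-1) * g = [0.106, -0.1221, 0.3615].
Step 2: g^T H^(-1) g = sum_i g_i^2 / H_ii
  = (1.2723)^2/12 + (-1.4649)^2/12 + (4.3383)^2/12
  = 0.1349 + 0.1788 + 1.5684 = 1.8821
Step 3: Objective decrease = 0.5 * g^T H^(-1) g = 0.9411


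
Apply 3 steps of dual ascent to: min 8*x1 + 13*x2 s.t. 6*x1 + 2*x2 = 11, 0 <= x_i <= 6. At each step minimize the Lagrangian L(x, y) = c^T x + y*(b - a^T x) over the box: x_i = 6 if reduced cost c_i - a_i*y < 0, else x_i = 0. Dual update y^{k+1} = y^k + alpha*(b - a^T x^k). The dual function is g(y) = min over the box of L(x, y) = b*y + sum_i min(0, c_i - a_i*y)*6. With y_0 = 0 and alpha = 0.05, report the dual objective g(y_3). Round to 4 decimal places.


Dual ascent for LP: min 8*x1 + 13*x2, 6*x1 + 2*x2 = 11, 0 <= x_i <= 6
Step 1: y^k = 0.0, reduced costs: (8.0, 13.0)
  x^k = (0.0, 0.0), subgradient = b - a^T x = 11.0
  y^{k+1} = 0.0 + 0.05*11.0 = 0.55
Step 2: y^k = 0.55, reduced costs: (4.7, 11.9)
  x^k = (0.0, 0.0), subgradient = b - a^T x = 11.0
  y^{k+1} = 0.55 + 0.05*11.0 = 1.1
Step 3: y^k = 1.1, reduced costs: (1.4, 10.8)
  x^k = (0.0, 0.0), subgradient = b - a^T x = 11.0
  y^{k+1} = 1.1 + 0.05*11.0 = 1.65
Dual objective at y_3 = 1.65: reduced costs (-1.9, 9.7), box minimizer x = (6.0, 0.0)
g(y_3) = b*y + (c1 - a1*y)*x1 + (c2 - a2*y)*x2 = 11*1.65 + (-1.9)*6.0 + 9.7*0.0 = 18.15 - 11.4 + 0.0 = 6.75


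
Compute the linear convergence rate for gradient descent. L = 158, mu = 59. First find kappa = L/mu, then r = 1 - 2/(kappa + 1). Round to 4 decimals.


Step 1: Compute the condition number.
kappa = L/mu = 158/59 = 2.678
Step 2: Compute the convergence rate.
r = 1 - 2/(kappa + 1) = 1 - 2*mu/(L + mu) = (L - mu)/(L + mu) = 99/217 = 0.4562


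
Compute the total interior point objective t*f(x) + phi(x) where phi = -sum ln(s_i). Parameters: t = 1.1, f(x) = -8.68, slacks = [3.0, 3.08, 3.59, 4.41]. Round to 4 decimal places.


Step 1: Compute log-barrier.
ln values: [1.0986, 1.1249, 1.2782, 1.4839]
phi = -(1.0986 + 1.1249 + 1.2782 + 1.4839) = -4.9856
Step 2: Compute augmented objective.
t*f(x) = 1.1*-8.68 = -9.548
Total = -9.548 - 4.9856 = -14.5336


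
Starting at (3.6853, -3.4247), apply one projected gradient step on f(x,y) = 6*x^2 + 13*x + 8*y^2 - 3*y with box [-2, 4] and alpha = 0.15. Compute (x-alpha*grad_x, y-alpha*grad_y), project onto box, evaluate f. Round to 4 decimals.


Step 1: Compute gradient at (3.6853, -3.4247).
grad_x = 2*6*3.6853 + 13 = 57.2236
grad_y = 2*8*-3.4247 - 3 = -57.7952
Step 2: Gradient step.
x_raw = 3.6853 - 0.15*57.2236 = -4.8982
y_raw = -3.4247 - 0.15*-57.7952 = 5.2446
Step 3: Project onto [-2, 4].
x_proj = clip(-4.8982) = -2.0
y_proj = clip(5.2446) = 4.0
Step 4: Evaluate f.
f(-2.0, 4.0) = 114.0


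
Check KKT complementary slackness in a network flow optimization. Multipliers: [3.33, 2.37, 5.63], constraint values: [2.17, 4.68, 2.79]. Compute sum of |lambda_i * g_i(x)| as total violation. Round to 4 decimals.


KKT complementary slackness check:
lambda_1 * g_1 = 3.33 * 2.17 = 7.2261
lambda_2 * g_2 = 2.37 * 4.68 = 11.0916
lambda_3 * g_3 = 5.63 * 2.79 = 15.7077
Total violation = 7.2261 + 11.0916 + 15.7077 = 34.0254


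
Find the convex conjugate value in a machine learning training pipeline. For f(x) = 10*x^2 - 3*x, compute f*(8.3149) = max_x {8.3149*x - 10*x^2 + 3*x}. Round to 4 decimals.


f*(y) = sup_x {y*x - a*x^2 - b*x} = sup_x {(y-b)*x - a*x^2}
FOC: (y - b) - 2a*x = 0 => x* = (y - b)/(2a)
x* = (8.3149 + 3)/(2*10) = 0.5657
f*(8.3149) = (y-b)^2/(4a) = (8.3149 + 3)^2/(4*10)
= 128.027/40 = 3.2007


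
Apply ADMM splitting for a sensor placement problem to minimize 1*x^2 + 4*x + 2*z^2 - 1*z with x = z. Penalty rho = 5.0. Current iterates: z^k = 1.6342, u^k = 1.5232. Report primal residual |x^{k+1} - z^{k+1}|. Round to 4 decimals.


ADMM iteration with rho = 5.0, z^k = 1.6342, u^k = 1.5232
Step 1: x-update.
Minimize 1*x^2 + 4*x + (5.0/2)*(x - 1.6342 + 1.5232)^2
FOC: (2*1 + 5.0)*x = -4 + 5.0*(1.6342 - 1.5232)
x^{k+1} = -0.4921
Step 2: z-update.
Minimize 2*z^2 - 1*z + (5.0/2)*(-0.4921 - z + 1.5232)^2
FOC: (2*2 + 5.0)*z = 1 + 5.0*(-0.4921 + 1.5232)
z^{k+1} = 0.6839
Step 3: u-update.
u^{k+1} = 1.5232 - 0.4921 - 0.6839 = 0.3471
Step 4: Primal residual = |-0.4921 - 0.6839| = 1.1761


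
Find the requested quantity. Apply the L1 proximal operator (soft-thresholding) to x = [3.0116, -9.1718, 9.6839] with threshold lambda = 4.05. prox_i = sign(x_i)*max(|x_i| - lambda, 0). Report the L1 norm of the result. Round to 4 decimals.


Soft-thresholding with lambda = 4.05:
prox(3.0116) = sign(3.0116)*max(|3.0116| - 4.05, 0) = 0.0
prox(-9.1718) = sign(-9.1718)*max(|-9.1718| - 4.05, 0) = -5.1218
prox(9.6839) = sign(9.6839)*max(|9.6839| - 4.05, 0) = 5.6339
prox(x) = [0.0, -5.1218, 5.6339]
||prox(x)||_1 = 0.0 + 5.1218 + 5.6339 = 10.7557


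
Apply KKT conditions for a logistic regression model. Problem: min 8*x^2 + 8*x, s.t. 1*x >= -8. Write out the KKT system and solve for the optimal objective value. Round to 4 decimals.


Step 1: Try lambda = 0 (constraint inactive).
Stationarity: 2*8*x + 8 = 0
x* = -8/(2*8) = -0.5
Check constraint: 1*-0.5 = -0.5 >= -8 -- satisfied.
Step 2: Compute optimal value.
f(x*) = 8*(-0.5)^2 + 8*(-0.5) = -2.0


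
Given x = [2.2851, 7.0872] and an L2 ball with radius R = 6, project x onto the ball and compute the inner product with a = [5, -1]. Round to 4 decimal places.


Step 1: Compute ||x|| (intermediates to 6 decimals).
||x|| = sqrt(2.2851^2 + 7.0872^2) = 7.446481
Step 2: Project.
Since ||x|| > R, scale = R/||x|| = 6/7.446481 = 0.80575, proj(x) = scale * x
proj(x) = [1.841219, 5.710511]
Step 3: Dot product.
a^T * proj(x) = 5*1.841219 - 1*5.710511 = 3.4956


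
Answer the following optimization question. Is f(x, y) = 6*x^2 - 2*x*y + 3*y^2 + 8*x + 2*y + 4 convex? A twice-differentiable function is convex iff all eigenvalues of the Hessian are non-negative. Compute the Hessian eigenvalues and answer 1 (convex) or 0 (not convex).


The Hessian of f(x,y) = 6*x^2 - 2*x*y + 3*y^2 + 8*x + 2*y + 4 is:
H = [[12, -2], [-2, 6]]
Trace = 12 + 6 = 18
Determinant = 12*6 - (-2)^2 = 68
Discriminant = (18)^2 - 4*68 = 52.0
Eigenvalues: lambda_1 = 5.3944, lambda_2 = 12.6056
The function is convex.

1


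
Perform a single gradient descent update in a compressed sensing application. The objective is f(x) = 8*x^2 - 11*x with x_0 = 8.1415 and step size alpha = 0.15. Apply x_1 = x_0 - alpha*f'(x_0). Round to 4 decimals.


We compute the gradient at x_0 and apply the update.
f'(x) = 16*x - 11
f'(8.1415) = 16*8.1415 - 11 = 119.264
x_1 = 8.1415 - 0.15*119.264 = -9.7481


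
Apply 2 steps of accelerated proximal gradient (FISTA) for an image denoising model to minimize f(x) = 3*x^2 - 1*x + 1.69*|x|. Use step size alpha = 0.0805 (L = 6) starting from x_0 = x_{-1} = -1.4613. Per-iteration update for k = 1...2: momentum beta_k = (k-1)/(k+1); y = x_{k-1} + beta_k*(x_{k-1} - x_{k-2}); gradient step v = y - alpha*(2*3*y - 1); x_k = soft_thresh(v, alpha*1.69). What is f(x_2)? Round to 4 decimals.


FISTA on f(x) = 3*x^2 - 1*x + 1.69*|x|
L = 6, alpha = 0.0805
Iteration 1: beta = 0.0, y = -1.4613 + 0.0*(-1.4613 + 1.4613) = -1.4613
  grad(y) = -9.7678, v = y - alpha*grad = -0.675
  prox(v) = soft_thresh(-0.675, 0.136) = -0.5389
Iteration 2: beta = 0.3333, y = -0.5389 + 0.3333*(-0.5389 + 1.4613) = -0.2315
  grad(y) = -2.389, v = y - alpha*grad = -0.0392
  prox(v) = soft_thresh(-0.0392, 0.136) = 0.0
f(x_2) = 3*0.0^2 - 1*0.0 + 1.69*|0.0| = 0.0


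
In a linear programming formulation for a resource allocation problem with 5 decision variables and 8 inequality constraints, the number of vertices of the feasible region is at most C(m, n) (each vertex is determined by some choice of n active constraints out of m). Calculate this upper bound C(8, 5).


Each vertex corresponds to some choice of n active constraints out of m, so the number of vertices is at most C(m, n) = m! / (n!(m-n)!).
m = 8, n = 5
Numerator: 8 * 7 * 6 * 5 * 4
Denominator: 5! = 120
C(8, 5) = 56


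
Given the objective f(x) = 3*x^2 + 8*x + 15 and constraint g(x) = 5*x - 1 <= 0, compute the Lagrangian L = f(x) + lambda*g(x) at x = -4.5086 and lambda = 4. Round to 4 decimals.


Step 1: Evaluate f(x).
f(-4.5086) = 3*(-4.5086)^2 + 8*(-4.5086) + 15 = 39.9136
Step 2: Evaluate g(x).
g(-4.5086) = 5*-4.5086 - 1 = -23.543
Step 3: Compute Lagrangian.
L = 39.9136 + 4*-23.543 = -54.2584


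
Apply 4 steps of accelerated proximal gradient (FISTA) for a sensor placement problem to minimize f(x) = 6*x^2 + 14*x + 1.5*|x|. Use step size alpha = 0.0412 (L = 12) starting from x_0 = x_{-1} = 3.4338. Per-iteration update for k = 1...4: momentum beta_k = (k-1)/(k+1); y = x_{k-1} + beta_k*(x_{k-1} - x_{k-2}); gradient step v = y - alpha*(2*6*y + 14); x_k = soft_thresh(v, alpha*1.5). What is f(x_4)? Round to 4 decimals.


FISTA on f(x) = 6*x^2 + 14*x + 1.5*|x|
L = 12, alpha = 0.0412
Iteration 1: beta = 0.0, y = 3.4338 + 0.0*(3.4338 - 3.4338) = 3.4338
  grad(y) = 55.2056, v = y - alpha*grad = 1.1593
  prox(v) = soft_thresh(1.1593, 0.0618) = 1.0975
Iteration 2: beta = 0.3333, y = 1.0975 + 0.3333*(1.0975 - 3.4338) = 0.3188
  grad(y) = 17.8253, v = y - alpha*grad = -0.4156
  prox(v) = soft_thresh(-0.4156, 0.0618) = -0.3538
Iteration 3: beta = 0.5, y = -0.3538 + 0.5*(-0.3538 - 1.0975) = -1.0795
  grad(y) = 1.0459, v = y - alpha*grad = -1.1226
  prox(v) = soft_thresh(-1.1226, 0.0618) = -1.0608
Iteration 4: beta = 0.6, y = -1.0608 + 0.6*(-1.0608 + 0.3538) = -1.485
  grad(y) = -3.8198, v = y - alpha*grad = -1.3276
  prox(v) = soft_thresh(-1.3276, 0.0618) = -1.2658
f(x_4) = 6*(-1.2658)^2 + 14*(-1.2658) + 1.5*|-1.2658| = -6.209


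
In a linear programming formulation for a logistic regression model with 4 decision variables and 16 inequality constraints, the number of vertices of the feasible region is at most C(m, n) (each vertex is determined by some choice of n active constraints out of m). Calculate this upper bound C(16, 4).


Each vertex corresponds to some choice of n active constraints out of m, so the number of vertices is at most C(m, n) = m! / (n!(m-n)!).
m = 16, n = 4
Numerator: 16 * 15 * 14 * 13
Denominator: 4! = 24
C(16, 4) = 1820


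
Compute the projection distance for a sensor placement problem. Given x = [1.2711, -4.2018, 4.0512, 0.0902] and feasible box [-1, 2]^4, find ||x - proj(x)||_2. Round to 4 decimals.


Project each component onto [-1, 2].
clip(1.2711) = 1.2711, clip(-4.2018) = -1.0, clip(4.0512) = 2.0, clip(0.0902) = 0.0902
Projection = [1.2711, -1.0, 2.0, 0.0902]
Squared diffs: [0.0, 10.2515, 4.2074, 0.0]
Distance = sqrt(14.4589) = 3.8025


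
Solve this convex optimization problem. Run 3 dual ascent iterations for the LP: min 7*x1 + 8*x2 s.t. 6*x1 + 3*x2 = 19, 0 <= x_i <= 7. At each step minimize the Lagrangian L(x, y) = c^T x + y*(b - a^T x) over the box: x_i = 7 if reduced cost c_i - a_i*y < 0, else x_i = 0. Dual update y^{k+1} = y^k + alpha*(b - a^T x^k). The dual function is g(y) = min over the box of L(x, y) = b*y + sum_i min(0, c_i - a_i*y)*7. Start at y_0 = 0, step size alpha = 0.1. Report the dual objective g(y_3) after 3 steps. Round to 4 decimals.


Dual ascent for LP: min 7*x1 + 8*x2, 6*x1 + 3*x2 = 19, 0 <= x_i <= 7
Step 1: y^k = 0.0, reduced costs: (7.0, 8.0)
  x^k = (0.0, 0.0), subgradient = b - a^T x = 19.0
  y^{k+1} = 0.0 + 0.1*19.0 = 1.9
Step 2: y^k = 1.9, reduced costs: (-4.4, 2.3)
  x^k = (7.0, 0.0), subgradient = b - a^T x = -23.0
  y^{k+1} = 1.9 + 0.1*-23.0 = -0.4
Step 3: y^k = -0.4, reduced costs: (9.4, 9.2)
  x^k = (0.0, 0.0), subgradient = b - a^T x = 19.0
  y^{k+1} = -0.4 + 0.1*19.0 = 1.5
Dual objective at y_3 = 1.5: reduced costs (-2.0, 3.5), box minimizer x = (7.0, 0.0)
g(y_3) = b*y + (c1 - a1*y)*x1 + (c2 - a2*y)*x2 = 19*1.5 + (-2.0)*7.0 + 3.5*0.0 = 28.5 - 14.0 + 0.0 = 14.5


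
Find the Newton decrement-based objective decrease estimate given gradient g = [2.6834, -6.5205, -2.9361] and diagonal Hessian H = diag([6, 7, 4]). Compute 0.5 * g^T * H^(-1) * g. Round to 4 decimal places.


Step 1: H is diagonal, so H^(-1) * g = [0.4472, -0.9315, -0.734].
Step 2: g^T H^(-1) g = sum_i g_i^2 / H_ii
  = (2.6834)^2/6 + (-6.5205)^2/7 + (-2.9361)^2/4
  = 1.2001 + 6.0738 + 2.1552 = 9.4291
Step 3: Objective decrease = 0.5 * g^T H^(-1) g = 4.7146


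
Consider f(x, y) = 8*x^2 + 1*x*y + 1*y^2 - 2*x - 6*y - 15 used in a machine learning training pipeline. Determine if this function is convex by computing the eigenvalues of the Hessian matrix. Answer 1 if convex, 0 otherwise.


The Hessian of f(x,y) = 8*x^2 + 1*x*y + 1*y^2 - 2*x - 6*y - 15 is:
H = [[16, 1], [1, 2]]
Trace = 16 + 2 = 18
Determinant = 16*2 - (1)^2 = 31
Discriminant = (18)^2 - 4*31 = 200.0
Eigenvalues: lambda_1 = 1.9289, lambda_2 = 16.0711
The function is convex.

1


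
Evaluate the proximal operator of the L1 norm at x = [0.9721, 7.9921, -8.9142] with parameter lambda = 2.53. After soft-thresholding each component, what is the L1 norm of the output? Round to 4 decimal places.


Soft-thresholding with lambda = 2.53:
prox(0.9721) = sign(0.9721)*max(|0.9721| - 2.53, 0) = 0.0
prox(7.9921) = sign(7.9921)*max(|7.9921| - 2.53, 0) = 5.4621
prox(-8.9142) = sign(-8.9142)*max(|-8.9142| - 2.53, 0) = -6.3842
prox(x) = [0.0, 5.4621, -6.3842]
||prox(x)||_1 = 0.0 + 5.4621 + 6.3842 = 11.8463


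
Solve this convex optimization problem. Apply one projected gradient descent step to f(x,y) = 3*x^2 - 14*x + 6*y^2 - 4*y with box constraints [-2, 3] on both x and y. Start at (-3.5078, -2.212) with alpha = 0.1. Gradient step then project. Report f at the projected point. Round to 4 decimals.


Step 1: Compute gradient at (-3.5078, -2.212).
grad_x = 2*3*-3.5078 - 14 = -35.0468
grad_y = 2*6*-2.212 - 4 = -30.544
Step 2: Gradient step.
x_raw = -3.5078 - 0.1*-35.0468 = -0.0031
y_raw = -2.212 - 0.1*-30.544 = 0.8424
Step 3: Project onto [-2, 3].
x_proj = clip(-0.0031) = -0.0031
y_proj = clip(0.8424) = 0.8424
Step 4: Evaluate f.
f(-0.0031, 0.8424) = 0.9319


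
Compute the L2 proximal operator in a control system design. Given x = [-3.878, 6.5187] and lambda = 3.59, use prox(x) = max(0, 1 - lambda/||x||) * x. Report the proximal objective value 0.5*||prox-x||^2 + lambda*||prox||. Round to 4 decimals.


Step 1: Compute ||x||.
||x|| = 7.585
Step 2: Compute scaling factor.
scale = max(0, 1 - 3.59/7.585) = 0.5267
Step 3: prox(x) = [-2.0425, 3.4334]
||prox(x)|| = 3.995
Step 4: Proximal objective.
0.5*||prox-x||^2 = 6.4441
lambda*||prox|| = 14.3421
Total = 20.7861


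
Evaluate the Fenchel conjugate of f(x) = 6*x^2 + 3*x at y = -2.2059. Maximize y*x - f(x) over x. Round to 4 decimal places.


f*(y) = sup_x {y*x - a*x^2 - b*x} = sup_x {(y-b)*x - a*x^2}
FOC: (y - b) - 2a*x = 0 => x* = (y - b)/(2a)
x* = (-2.2059 - 3)/(2*6) = -0.4338
f*(-2.2059) = (y-b)^2/(4a) = (-2.2059 - 3)^2/(4*6)
= 27.1014/24 = 1.1292


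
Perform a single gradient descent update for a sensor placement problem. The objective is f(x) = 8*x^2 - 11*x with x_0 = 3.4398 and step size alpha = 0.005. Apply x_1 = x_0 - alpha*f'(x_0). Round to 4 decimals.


We compute the gradient at x_0 and apply the update.
f'(x) = 16*x - 11
f'(3.4398) = 16*3.4398 - 11 = 44.0368
x_1 = 3.4398 - 0.005*44.0368 = 3.2196


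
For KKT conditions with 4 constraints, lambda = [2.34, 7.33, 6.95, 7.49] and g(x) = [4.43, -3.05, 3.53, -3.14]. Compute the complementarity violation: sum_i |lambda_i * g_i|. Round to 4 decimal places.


KKT complementary slackness check:
lambda_1 * g_1 = 2.34 * 4.43 = 10.3662
lambda_2 * g_2 = 7.33 * -3.05 = -22.3565
lambda_3 * g_3 = 6.95 * 3.53 = 24.5335
lambda_4 * g_4 = 7.49 * -3.14 = -23.5186
Total violation = 10.3662 + 22.3565 + 24.5335 + 23.5186 = 80.7748


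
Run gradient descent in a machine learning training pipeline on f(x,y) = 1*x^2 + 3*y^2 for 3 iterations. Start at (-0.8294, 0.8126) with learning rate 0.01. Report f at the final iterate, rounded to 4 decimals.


Gradient descent on f(x,y) = 1*x^2 + 3*y^2.
Starting point: (-0.8294, 0.8126), alpha = 0.01
Step 1: grad_x = 2*1*-0.8294 = -1.6588, grad_y = 2*3*0.8126 = 4.8756
  x_1 = -0.8294 - 0.01*-1.6588 = -0.8128
  y_1 = 0.8126 - 0.01*4.8756 = 0.7638
Step 2: grad_x = 2*1*-0.8128 = -1.6256, grad_y = 2*3*0.7638 = 4.5831
  x_2 = -0.8128 - 0.01*-1.6256 = -0.7966
  y_2 = 0.7638 - 0.01*4.5831 = 0.718
Step 3: grad_x = 2*1*-0.7966 = -1.5931, grad_y = 2*3*0.718 = 4.3081
  x_3 = -0.7966 - 0.01*-1.5931 = -0.7806
  y_3 = 0.718 - 0.01*4.3081 = 0.6749
f(-0.7806, 0.6749) = 1*(-0.7806)^2 + 3*0.6749^2 = 1.976


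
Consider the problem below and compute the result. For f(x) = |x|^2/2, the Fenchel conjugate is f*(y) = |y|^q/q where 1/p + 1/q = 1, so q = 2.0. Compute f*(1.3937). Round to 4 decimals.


The conjugate exponent q satisfies 1/p + 1/q = 1.
p = 2, so q = 2/(2 - 1) = 2.0
|y|^q = 1.3937^2.0 = 1.9424
f*(1.3937) = 1.9424 / 2.0 = 0.9712


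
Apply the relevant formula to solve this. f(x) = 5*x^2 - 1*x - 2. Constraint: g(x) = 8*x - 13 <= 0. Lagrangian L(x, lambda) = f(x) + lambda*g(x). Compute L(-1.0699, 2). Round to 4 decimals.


Step 1: Evaluate f(x).
f(-1.0699) = 5*(-1.0699)^2 - 1*(-1.0699) - 2 = 4.7933
Step 2: Evaluate g(x).
g(-1.0699) = 8*-1.0699 - 13 = -21.5592
Step 3: Compute Lagrangian.
L = 4.7933 + 2*-21.5592 = -38.3251


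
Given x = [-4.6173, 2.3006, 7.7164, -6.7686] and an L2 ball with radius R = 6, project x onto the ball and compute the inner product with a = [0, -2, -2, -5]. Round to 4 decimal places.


Step 1: Compute ||x|| (intermediates to 6 decimals).
||x|| = sqrt((-4.6173)^2 + 2.3006^2 + 7.7164^2 + (-6.7686)^2) = 11.487776
Step 2: Project.
Since ||x|| > R, scale = R/||x|| = 6/11.487776 = 0.522294, proj(x) = scale * x
proj(x) = [-2.411588, 1.20159, 4.030229, -3.535199]
Step 3: Dot product.
a^T * proj(x) = 0*(-2.411588) - 2*1.20159 - 2*4.030229 - 5*(-3.535199) = 7.2124


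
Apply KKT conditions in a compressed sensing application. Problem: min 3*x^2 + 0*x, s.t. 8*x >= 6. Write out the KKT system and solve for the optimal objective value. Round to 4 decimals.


Step 1: Try lambda = 0 (constraint inactive).
x_unc = 0/(2*3) = 0.0
Check: 8*0.0 = 0.0 < 6 -- violated!
Step 2: Constraint must be active: 8*x = 6
x* = 6/8 = 0.75
lambda = (2*3*0.75 + 0)/8 = 0.5625
Step 3: Compute optimal value.
f(x*) = 3*0.75^2 + 0*0.75 = 1.6875


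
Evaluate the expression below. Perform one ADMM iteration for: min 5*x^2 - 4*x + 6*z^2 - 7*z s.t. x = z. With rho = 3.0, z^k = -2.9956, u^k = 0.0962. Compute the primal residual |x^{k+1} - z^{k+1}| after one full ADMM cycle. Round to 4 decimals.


ADMM iteration with rho = 3.0, z^k = -2.9956, u^k = 0.0962
Step 1: x-update.
Minimize 5*x^2 - 4*x + (3.0/2)*(x + 2.9956 + 0.0962)^2
FOC: (2*5 + 3.0)*x = 4 + 3.0*(-2.9956 - 0.0962)
x^{k+1} = -0.4058
Step 2: z-update.
Minimize 6*z^2 - 7*z + (3.0/2)*(-0.4058 - z + 0.0962)^2
FOC: (2*6 + 3.0)*z = 7 + 3.0*(-0.4058 + 0.0962)
z^{k+1} = 0.4047
Step 3: u-update.
u^{k+1} = 0.0962 - 0.4058 - 0.4047 = -0.7143
Step 4: Primal residual = |-0.4058 - 0.4047| = 0.8105


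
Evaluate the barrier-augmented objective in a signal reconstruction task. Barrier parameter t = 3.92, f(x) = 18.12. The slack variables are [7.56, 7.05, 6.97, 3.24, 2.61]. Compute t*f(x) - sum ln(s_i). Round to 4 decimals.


Step 1: Compute log-barrier.
ln values: [2.0229, 1.953, 1.9416, 1.1756, 0.9594]
phi = -(2.0229 + 1.953 + 1.9416 + 1.1756 + 0.9594) = -8.0524
Step 2: Compute augmented objective.
t*f(x) = 3.92*18.12 = 71.0304
Total = 71.0304 - 8.0524 = 62.978


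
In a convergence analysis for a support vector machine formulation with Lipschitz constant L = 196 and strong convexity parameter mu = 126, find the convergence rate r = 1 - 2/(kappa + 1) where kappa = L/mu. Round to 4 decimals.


Step 1: Compute the condition number.
kappa = L/mu = 196/126 = 1.5556
Step 2: Compute the convergence rate.
r = 1 - 2/(kappa + 1) = 1 - 2*mu/(L + mu) = (L - mu)/(L + mu) = 70/322 = 0.2174


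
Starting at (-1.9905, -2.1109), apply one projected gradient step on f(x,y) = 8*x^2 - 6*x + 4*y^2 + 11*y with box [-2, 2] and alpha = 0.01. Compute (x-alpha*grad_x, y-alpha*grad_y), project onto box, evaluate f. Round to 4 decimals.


Step 1: Compute gradient at (-1.9905, -2.1109).
grad_x = 2*8*-1.9905 - 6 = -37.848
grad_y = 2*4*-2.1109 + 11 = -5.8872
Step 2: Gradient step.
x_raw = -1.9905 - 0.01*-37.848 = -1.612
y_raw = -2.1109 - 0.01*-5.8872 = -2.052
Step 3: Project onto [-2, 2].
x_proj = clip(-1.612) = -1.612
y_proj = clip(-2.052) = -2.0
Step 4: Evaluate f.
f(-1.612, -2.0) = 24.461


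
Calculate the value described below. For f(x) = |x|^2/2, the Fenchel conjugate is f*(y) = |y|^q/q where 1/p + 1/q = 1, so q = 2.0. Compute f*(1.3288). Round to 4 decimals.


The conjugate exponent q satisfies 1/p + 1/q = 1.
p = 2, so q = 2/(2 - 1) = 2.0
|y|^q = 1.3288^2.0 = 1.7657
f*(1.3288) = 1.7657 / 2.0 = 0.8829


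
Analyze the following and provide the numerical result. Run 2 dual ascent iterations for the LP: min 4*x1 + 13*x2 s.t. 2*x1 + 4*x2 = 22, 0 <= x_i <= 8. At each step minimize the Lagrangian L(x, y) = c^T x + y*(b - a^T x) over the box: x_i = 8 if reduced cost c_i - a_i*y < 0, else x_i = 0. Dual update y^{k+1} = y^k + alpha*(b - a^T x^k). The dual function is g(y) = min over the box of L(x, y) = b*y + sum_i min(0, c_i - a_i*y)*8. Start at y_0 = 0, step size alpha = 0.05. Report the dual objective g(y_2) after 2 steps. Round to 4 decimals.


Dual ascent for LP: min 4*x1 + 13*x2, 2*x1 + 4*x2 = 22, 0 <= x_i <= 8
Step 1: y^k = 0.0, reduced costs: (4.0, 13.0)
  x^k = (0.0, 0.0), subgradient = b - a^T x = 22.0
  y^{k+1} = 0.0 + 0.05*22.0 = 1.1
Step 2: y^k = 1.1, reduced costs: (1.8, 8.6)
  x^k = (0.0, 0.0), subgradient = b - a^T x = 22.0
  y^{k+1} = 1.1 + 0.05*22.0 = 2.2
Dual objective at y_2 = 2.2: reduced costs (-0.4, 4.2), box minimizer x = (8.0, 0.0)
g(y_2) = b*y + (c1 - a1*y)*x1 + (c2 - a2*y)*x2 = 22*2.2 + (-0.4)*8.0 + 4.2*0.0 = 48.4 - 3.2 + 0.0 = 45.2


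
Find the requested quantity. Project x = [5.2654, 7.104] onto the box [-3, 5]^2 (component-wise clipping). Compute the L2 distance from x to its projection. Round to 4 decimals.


Project each component onto [-3, 5].
clip(5.2654) = 5.0, clip(7.104) = 5.0
Projection = [5.0, 5.0]
Squared diffs: [0.0704, 4.4268]
Distance = sqrt(4.4972) = 2.1207


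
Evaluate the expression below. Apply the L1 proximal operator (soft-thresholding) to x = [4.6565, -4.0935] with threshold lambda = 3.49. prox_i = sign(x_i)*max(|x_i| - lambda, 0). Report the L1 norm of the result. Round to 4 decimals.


Soft-thresholding with lambda = 3.49:
prox(4.6565) = sign(4.6565)*max(|4.6565| - 3.49, 0) = 1.1665
prox(-4.0935) = sign(-4.0935)*max(|-4.0935| - 3.49, 0) = -0.6035
prox(x) = [1.1665, -0.6035]
||prox(x)||_1 = 1.1665 + 0.6035 = 1.77


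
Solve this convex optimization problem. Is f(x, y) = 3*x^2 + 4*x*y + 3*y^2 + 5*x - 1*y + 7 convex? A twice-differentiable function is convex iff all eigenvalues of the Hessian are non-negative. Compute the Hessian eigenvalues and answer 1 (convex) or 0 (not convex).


The Hessian of f(x,y) = 3*x^2 + 4*x*y + 3*y^2 + 5*x - 1*y + 7 is:
H = [[6, 4], [4, 6]]
Trace = 6 + 6 = 12
Determinant = 6*6 - (4)^2 = 20
Discriminant = (12)^2 - 4*20 = 64.0
Eigenvalues: lambda_1 = 2.0, lambda_2 = 10.0
The function is convex.

1


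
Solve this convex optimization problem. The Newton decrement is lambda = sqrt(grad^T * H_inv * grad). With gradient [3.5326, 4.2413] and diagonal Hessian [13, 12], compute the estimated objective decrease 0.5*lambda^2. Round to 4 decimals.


Step 1: H is diagonal, so H^(-1) * g = [0.2717, 0.3534].
Step 2: g^T H^(-1) g = sum_i g_i^2 / H_ii
  = (3.5326)^2/13 + (4.2413)^2/12
  = 0.9599 + 1.4991 = 2.459
Step 3: Objective decrease = 0.5 * g^T H^(-1) g = 1.2295


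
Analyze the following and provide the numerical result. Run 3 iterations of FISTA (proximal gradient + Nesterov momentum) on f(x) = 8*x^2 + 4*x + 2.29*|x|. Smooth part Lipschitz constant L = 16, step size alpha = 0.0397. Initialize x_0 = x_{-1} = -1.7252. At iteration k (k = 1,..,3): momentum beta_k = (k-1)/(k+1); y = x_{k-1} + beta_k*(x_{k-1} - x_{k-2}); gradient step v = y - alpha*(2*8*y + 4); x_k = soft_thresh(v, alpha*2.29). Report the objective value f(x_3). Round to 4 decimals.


FISTA on f(x) = 8*x^2 + 4*x + 2.29*|x|
L = 16, alpha = 0.0397
Iteration 1: beta = 0.0, y = -1.7252 + 0.0*(-1.7252 + 1.7252) = -1.7252
  grad(y) = -23.6032, v = y - alpha*grad = -0.7882
  prox(v) = soft_thresh(-0.7882, 0.0909) = -0.6972
Iteration 2: beta = 0.3333, y = -0.6972 + 0.3333*(-0.6972 + 1.7252) = -0.3546
  grad(y) = -1.6734, v = y - alpha*grad = -0.2882
  prox(v) = soft_thresh(-0.2882, 0.0909) = -0.1972
Iteration 3: beta = 0.5, y = -0.1972 + 0.5*(-0.1972 + 0.6972) = 0.0528
  grad(y) = 4.8442, v = y - alpha*grad = -0.1396
  prox(v) = soft_thresh(-0.1396, 0.0909) = -0.0486
f(x_3) = 8*(-0.0486)^2 + 4*(-0.0486) + 2.29*|-0.0486| = -0.0642


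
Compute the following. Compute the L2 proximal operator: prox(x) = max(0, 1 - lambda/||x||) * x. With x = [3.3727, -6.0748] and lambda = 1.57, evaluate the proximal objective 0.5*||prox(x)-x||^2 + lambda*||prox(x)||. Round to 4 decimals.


Step 1: Compute ||x||.
||x|| = 6.9483
Step 2: Compute scaling factor.
scale = max(0, 1 - 1.57/6.9483) = 0.774
Step 3: prox(x) = [2.6106, -4.7022]
||prox(x)|| = 5.3783
Step 4: Proximal objective.
0.5*||prox-x||^2 = 1.2325
lambda*||prox|| = 8.4439
Total = 9.6763


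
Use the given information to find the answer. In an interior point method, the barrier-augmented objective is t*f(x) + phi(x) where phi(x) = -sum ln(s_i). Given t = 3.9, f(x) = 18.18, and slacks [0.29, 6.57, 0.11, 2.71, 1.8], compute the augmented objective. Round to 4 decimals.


Step 1: Compute log-barrier.
ln values: [-1.2379, 1.8825, -2.2073, 0.9969, 0.5878]
phi = -(-1.2379 + 1.8825 - 2.2073 + 0.9969 + 0.5878) = -0.0221
Step 2: Compute augmented objective.
t*f(x) = 3.9*18.18 = 70.902
Total = 70.902 - 0.0221 = 70.8799


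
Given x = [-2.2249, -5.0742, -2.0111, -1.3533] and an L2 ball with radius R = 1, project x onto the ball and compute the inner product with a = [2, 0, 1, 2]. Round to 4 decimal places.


Step 1: Compute ||x|| (intermediates to 6 decimals).
||x|| = sqrt((-2.2249)^2 + (-5.0742)^2 + (-2.0111)^2 + (-1.3533)^2) = 6.047614
Step 2: Project.
Since ||x|| > R, scale = R/||x|| = 1/6.047614 = 0.165354, proj(x) = scale * x
proj(x) = [-0.367896, -0.839039, -0.332543, -0.223774]
Step 3: Dot product.
a^T * proj(x) = 2*(-0.367896) + 0*(-0.839039) + 1*(-0.332543) + 2*(-0.223774) = -1.5159


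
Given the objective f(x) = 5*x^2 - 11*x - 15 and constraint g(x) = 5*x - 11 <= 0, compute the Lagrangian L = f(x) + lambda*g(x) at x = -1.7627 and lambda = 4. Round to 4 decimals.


Step 1: Evaluate f(x).
f(-1.7627) = 5*(-1.7627)^2 - 11*(-1.7627) - 15 = 19.9253
Step 2: Evaluate g(x).
g(-1.7627) = 5*-1.7627 - 11 = -19.8135
Step 3: Compute Lagrangian.
L = 19.9253 + 4*-19.8135 = -59.3287


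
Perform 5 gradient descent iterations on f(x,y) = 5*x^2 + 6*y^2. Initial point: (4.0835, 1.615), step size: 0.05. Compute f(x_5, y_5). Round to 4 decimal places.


Gradient descent on f(x,y) = 5*x^2 + 6*y^2.
Starting point: (4.0835, 1.615), alpha = 0.05
Step 1: grad_x = 2*5*4.0835 = 40.835, grad_y = 2*6*1.615 = 19.38
  x_1 = 4.0835 - 0.05*40.835 = 2.0418
  y_1 = 1.615 - 0.05*19.38 = 0.646
Step 2: grad_x = 2*5*2.0418 = 20.4175, grad_y = 2*6*0.646 = 7.752
  x_2 = 2.0418 - 0.05*20.4175 = 1.0209
  y_2 = 0.646 - 0.05*7.752 = 0.2584
Step 3: grad_x = 2*5*1.0209 = 10.2088, grad_y = 2*6*0.2584 = 3.1008
  x_3 = 1.0209 - 0.05*10.2088 = 0.5104
  y_3 = 0.2584 - 0.05*3.1008 = 0.1034
Step 4: grad_x = 2*5*0.5104 = 5.1044, grad_y = 2*6*0.1034 = 1.2403
  x_4 = 0.5104 - 0.05*5.1044 = 0.2552
  y_4 = 0.1034 - 0.05*1.2403 = 0.0413
Step 5: grad_x = 2*5*0.2552 = 2.5522, grad_y = 2*6*0.0413 = 0.4961
  x_5 = 0.2552 - 0.05*2.5522 = 0.1276
  y_5 = 0.0413 - 0.05*0.4961 = 0.0165
f(0.1276, 0.0165) = 5*0.1276^2 + 6*0.0165^2 = 0.0831


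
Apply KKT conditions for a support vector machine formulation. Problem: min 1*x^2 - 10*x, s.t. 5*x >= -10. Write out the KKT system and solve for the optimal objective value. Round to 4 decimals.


Step 1: Try lambda = 0 (constraint inactive).
Stationarity: 2*1*x - 10 = 0
x* = 10/(2*1) = 5.0
Check constraint: 5*5.0 = 25.0 >= -10 -- satisfied.
Step 2: Compute optimal value.
f(x*) = 1*5.0^2 - 10*5.0 = -25.0


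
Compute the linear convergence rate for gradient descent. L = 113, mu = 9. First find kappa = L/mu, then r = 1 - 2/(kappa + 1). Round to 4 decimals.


Step 1: Compute the condition number.
kappa = L/mu = 113/9 = 12.5556
Step 2: Compute the convergence rate.
r = 1 - 2/(kappa + 1) = 1 - 2*mu/(L + mu) = (L - mu)/(L + mu) = 104/122 = 0.8525


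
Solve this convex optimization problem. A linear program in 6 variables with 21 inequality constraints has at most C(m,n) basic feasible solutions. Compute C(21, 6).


Each vertex corresponds to some choice of n active constraints out of m, so the number of vertices is at most C(m, n) = m! / (n!(m-n)!).
m = 21, n = 6
Numerator: 21 * 20 * 19 * 18 * 17 * 16
Denominator: 6! = 720
C(21, 6) = 54264


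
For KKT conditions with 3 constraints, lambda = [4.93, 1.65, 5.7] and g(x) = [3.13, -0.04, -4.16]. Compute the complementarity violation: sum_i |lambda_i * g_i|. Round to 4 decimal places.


KKT complementary slackness check:
lambda_1 * g_1 = 4.93 * 3.13 = 15.4309
lambda_2 * g_2 = 1.65 * -0.04 = -0.066
lambda_3 * g_3 = 5.7 * -4.16 = -23.712
Total violation = 15.4309 + 0.066 + 23.712 = 39.2089


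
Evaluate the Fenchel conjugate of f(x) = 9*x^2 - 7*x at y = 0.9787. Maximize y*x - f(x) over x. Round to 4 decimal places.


f*(y) = sup_x {y*x - a*x^2 - b*x} = sup_x {(y-b)*x - a*x^2}
FOC: (y - b) - 2a*x = 0 => x* = (y - b)/(2a)
x* = (0.9787 + 7)/(2*9) = 0.4433
f*(0.9787) = (y-b)^2/(4a) = (0.9787 + 7)^2/(4*9)
= 63.6597/36 = 1.7683


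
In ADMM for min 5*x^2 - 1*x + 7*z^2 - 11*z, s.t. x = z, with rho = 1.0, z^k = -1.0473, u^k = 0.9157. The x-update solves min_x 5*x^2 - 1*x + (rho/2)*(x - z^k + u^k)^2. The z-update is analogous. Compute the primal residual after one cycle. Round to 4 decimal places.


ADMM iteration with rho = 1.0, z^k = -1.0473, u^k = 0.9157
Step 1: x-update.
Minimize 5*x^2 - 1*x + (1.0/2)*(x + 1.0473 + 0.9157)^2
FOC: (2*5 + 1.0)*x = 1 + 1.0*(-1.0473 - 0.9157)
x^{k+1} = -0.0875
Step 2: z-update.
Minimize 7*z^2 - 11*z + (1.0/2)*(-0.0875 - z + 0.9157)^2
FOC: (2*7 + 1.0)*z = 11 + 1.0*(-0.0875 + 0.9157)
z^{k+1} = 0.7885
Step 3: u-update.
u^{k+1} = 0.9157 - 0.0875 - 0.7885 = 0.0396
Step 4: Primal residual = |-0.0875 - 0.7885| = 0.8761


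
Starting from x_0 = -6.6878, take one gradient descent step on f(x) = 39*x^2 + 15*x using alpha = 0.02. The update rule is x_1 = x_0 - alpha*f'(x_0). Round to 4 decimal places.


We compute the gradient at x_0 and apply the update.
f'(x) = 78*x + 15
f'(-6.6878) = 78*-6.6878 + 15 = -506.6484
x_1 = -6.6878 - 0.02*-506.6484 = 3.4452


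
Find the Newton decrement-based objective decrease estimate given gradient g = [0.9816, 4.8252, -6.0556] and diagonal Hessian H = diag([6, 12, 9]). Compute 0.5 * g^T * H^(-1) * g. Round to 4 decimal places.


Step 1: H is diagonal, so H^(-1) * g = [0.1636, 0.4021, -0.6728].
Step 2: g^T H^(-1) g = sum_i g_i^2 / H_ii
  = (0.9816)^2/6 + (4.8252)^2/12 + (-6.0556)^2/9
  = 0.1606 + 1.9402 + 4.0745 = 6.1753
Step 3: Objective decrease = 0.5 * g^T H^(-1) g = 3.0876


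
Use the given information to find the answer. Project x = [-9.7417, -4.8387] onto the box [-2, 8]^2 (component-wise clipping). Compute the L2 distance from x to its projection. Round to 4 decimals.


Project each component onto [-2, 8].
clip(-9.7417) = -2.0, clip(-4.8387) = -2.0
Projection = [-2.0, -2.0]
Squared diffs: [59.9339, 8.0582]
Distance = sqrt(67.9921) = 8.2457


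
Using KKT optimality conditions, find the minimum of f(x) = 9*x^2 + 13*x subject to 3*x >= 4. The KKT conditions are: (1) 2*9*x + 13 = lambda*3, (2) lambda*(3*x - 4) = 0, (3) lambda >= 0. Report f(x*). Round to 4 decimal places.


Step 1: Try lambda = 0 (constraint inactive).
x_unc = -13/(2*9) = -0.7222
Check: 3*-0.7222 = -2.1666 < 4 -- violated!
Step 2: Constraint must be active: 3*x = 4
x* = 4/3 = 1.3333 (rounded; the exact value 4/3 is used below)
lambda = (2*9*(4/3) + 13)/3 = 12.3333
Step 3: Compute optimal value.
f(x*) = 9*(4/3)^2 + 13*(4/3) = 33.3333


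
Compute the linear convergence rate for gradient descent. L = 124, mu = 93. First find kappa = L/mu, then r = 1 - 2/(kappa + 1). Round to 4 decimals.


Step 1: Compute the condition number.
kappa = L/mu = 124/93 = 1.3333
Step 2: Compute the convergence rate.
r = 1 - 2/(kappa + 1) = 1 - 2*mu/(L + mu) = (L - mu)/(L + mu) = 31/217 = 0.1429


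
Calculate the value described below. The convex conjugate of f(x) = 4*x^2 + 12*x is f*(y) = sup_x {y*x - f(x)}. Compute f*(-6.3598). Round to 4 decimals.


f*(y) = sup_x {y*x - a*x^2 - b*x} = sup_x {(y-b)*x - a*x^2}
FOC: (y - b) - 2a*x = 0 => x* = (y - b)/(2a)
x* = (-6.3598 - 12)/(2*4) = -2.295
f*(-6.3598) = (y-b)^2/(4a) = (-6.3598 - 12)^2/(4*4)
= 337.0823/16 = 21.0676


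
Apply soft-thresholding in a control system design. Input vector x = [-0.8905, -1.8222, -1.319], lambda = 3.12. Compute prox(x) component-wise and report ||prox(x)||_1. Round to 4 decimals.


Soft-thresholding with lambda = 3.12:
prox(-0.8905) = sign(-0.8905)*max(|-0.8905| - 3.12, 0) = 0.0
prox(-1.8222) = sign(-1.8222)*max(|-1.8222| - 3.12, 0) = 0.0
prox(-1.319) = sign(-1.319)*max(|-1.319| - 3.12, 0) = 0.0
prox(x) = [0.0, 0.0, 0.0]
||prox(x)||_1 = 0.0 + 0.0 + 0.0 = 0.0


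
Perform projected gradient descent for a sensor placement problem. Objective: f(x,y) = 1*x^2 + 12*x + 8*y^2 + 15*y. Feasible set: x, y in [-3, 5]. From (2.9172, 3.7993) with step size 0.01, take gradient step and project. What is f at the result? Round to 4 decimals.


Step 1: Compute gradient at (2.9172, 3.7993).
grad_x = 2*1*2.9172 + 12 = 17.8344
grad_y = 2*8*3.7993 + 15 = 75.7888
Step 2: Gradient step.
x_raw = 2.9172 - 0.01*17.8344 = 2.7389
y_raw = 3.7993 - 0.01*75.7888 = 3.0414
Step 3: Project onto [-3, 5].
x_proj = clip(2.7389) = 2.7389
y_proj = clip(3.0414) = 3.0414
Step 4: Evaluate f.
f(2.7389, 3.0414) = 159.9903


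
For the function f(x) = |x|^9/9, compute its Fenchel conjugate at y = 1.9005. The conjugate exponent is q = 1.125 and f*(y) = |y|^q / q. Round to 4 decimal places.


The conjugate exponent q satisfies 1/p + 1/q = 1.
p = 9, so q = 9/(9 - 1) = 1.125
|y|^q = 1.9005^1.125 = 2.0593
f*(1.9005) = 2.0593 / 1.125 = 1.8305


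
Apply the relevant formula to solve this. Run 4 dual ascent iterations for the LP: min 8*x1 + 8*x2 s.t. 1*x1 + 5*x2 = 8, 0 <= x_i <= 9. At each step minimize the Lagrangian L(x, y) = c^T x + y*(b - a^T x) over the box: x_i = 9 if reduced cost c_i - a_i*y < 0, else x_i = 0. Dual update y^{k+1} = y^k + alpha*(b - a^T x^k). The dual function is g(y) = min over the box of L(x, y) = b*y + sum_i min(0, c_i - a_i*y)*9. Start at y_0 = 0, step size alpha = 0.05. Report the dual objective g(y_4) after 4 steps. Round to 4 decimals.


Dual ascent for LP: min 8*x1 + 8*x2, 1*x1 + 5*x2 = 8, 0 <= x_i <= 9
Step 1: y^k = 0.0, reduced costs: (8.0, 8.0)
  x^k = (0.0, 0.0), subgradient = b - a^T x = 8.0
  y^{k+1} = 0.0 + 0.05*8.0 = 0.4
Step 2: y^k = 0.4, reduced costs: (7.6, 6.0)
  x^k = (0.0, 0.0), subgradient = b - a^T x = 8.0
  y^{k+1} = 0.4 + 0.05*8.0 = 0.8
Step 3: y^k = 0.8, reduced costs: (7.2, 4.0)
  x^k = (0.0, 0.0), subgradient = b - a^T x = 8.0
  y^{k+1} = 0.8 + 0.05*8.0 = 1.2
Step 4: y^k = 1.2, reduced costs: (6.8, 2.0)
  x^k = (0.0, 0.0), subgradient = b - a^T x = 8.0
  y^{k+1} = 1.2 + 0.05*8.0 = 1.6
Dual objective at y_4 = 1.6: reduced costs (6.4, 0.0), box minimizer x = (0.0, 0.0)
g(y_4) = b*y + (c1 - a1*y)*x1 + (c2 - a2*y)*x2 = 8*1.6 + 6.4*0.0 + 0.0*0.0 = 12.8 + 0.0 + 0.0 = 12.8


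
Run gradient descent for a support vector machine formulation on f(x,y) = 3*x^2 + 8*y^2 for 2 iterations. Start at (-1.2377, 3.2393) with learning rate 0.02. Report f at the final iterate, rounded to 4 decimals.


Gradient descent on f(x,y) = 3*x^2 + 8*y^2.
Starting point: (-1.2377, 3.2393), alpha = 0.02
Step 1: grad_x = 2*3*-1.2377 = -7.4262, grad_y = 2*8*3.2393 = 51.8288
  x_1 = -1.2377 - 0.02*-7.4262 = -1.0892
  y_1 = 3.2393 - 0.02*51.8288 = 2.2027
Step 2: grad_x = 2*3*-1.0892 = -6.5351, grad_y = 2*8*2.2027 = 35.2436
  x_2 = -1.0892 - 0.02*-6.5351 = -0.9585
  y_2 = 2.2027 - 0.02*35.2436 = 1.4979
f(-0.9585, 1.4979) = 3*(-0.9585)^2 + 8*1.4979^2 = 20.7045


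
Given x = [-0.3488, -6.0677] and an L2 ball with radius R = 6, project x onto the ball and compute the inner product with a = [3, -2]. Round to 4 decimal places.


Step 1: Compute ||x|| (intermediates to 6 decimals).
||x|| = sqrt((-0.3488)^2 + (-6.0677)^2) = 6.077717
Step 2: Project.
Since ||x|| > R, scale = R/||x|| = 6/6.077717 = 0.987213, proj(x) = scale * x
proj(x) = [-0.34434, -5.990112]
Step 3: Dot product.
a^T * proj(x) = 3*(-0.34434) - 2*(-5.990112) = 10.9472


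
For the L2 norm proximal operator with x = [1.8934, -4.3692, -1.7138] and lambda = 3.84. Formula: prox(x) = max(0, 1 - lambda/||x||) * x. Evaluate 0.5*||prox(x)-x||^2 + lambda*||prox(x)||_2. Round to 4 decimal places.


Step 1: Compute ||x||.
||x|| = 5.0608
Step 2: Compute scaling factor.
scale = max(0, 1 - 3.84/5.0608) = 0.2412
Step 3: prox(x) = [0.4567, -1.054, -0.4134]
||prox(x)|| = 1.2208
Step 4: Proximal objective.
0.5*||prox-x||^2 = 7.3728
lambda*||prox|| = 4.6879
Total = 12.0608


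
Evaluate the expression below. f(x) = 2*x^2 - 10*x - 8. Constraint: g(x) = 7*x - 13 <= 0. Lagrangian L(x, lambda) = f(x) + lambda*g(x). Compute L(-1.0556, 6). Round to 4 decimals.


Step 1: Evaluate f(x).
f(-1.0556) = 2*(-1.0556)^2 - 10*(-1.0556) - 8 = 4.7846
Step 2: Evaluate g(x).
g(-1.0556) = 7*-1.0556 - 13 = -20.3892
Step 3: Compute Lagrangian.
L = 4.7846 + 6*-20.3892 = -117.5506
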